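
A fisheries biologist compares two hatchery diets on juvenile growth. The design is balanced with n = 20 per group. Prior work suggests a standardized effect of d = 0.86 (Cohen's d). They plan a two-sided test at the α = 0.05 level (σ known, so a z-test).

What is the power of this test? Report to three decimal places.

Power ≈ 0.776

Noncentrality parameter: δ = d·√(n/2) = 0.86 × √(20/2) = 2.7196
Two-sided α = 0.05 → critical value z_{0.025} = 1.960.
Power = Φ(δ − 1.960) + Φ(−δ − 1.960) = Φ(0.760) + Φ(-4.680) = 0.7763 + 0.0000 = 0.7763.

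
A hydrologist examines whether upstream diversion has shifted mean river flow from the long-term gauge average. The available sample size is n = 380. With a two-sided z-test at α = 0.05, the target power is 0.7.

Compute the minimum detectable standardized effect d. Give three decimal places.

Need Φ(δ − 1.960) = 0.7, so δ = 1.960 + 0.524 = 2.484.
(The second rejection-region term Φ(−δ − z_{α/2}) is negligible and dropped.)
δ = d·√n ⇒ d = δ/√n = 2.484/√380 = 0.1274.

d ≈ 0.127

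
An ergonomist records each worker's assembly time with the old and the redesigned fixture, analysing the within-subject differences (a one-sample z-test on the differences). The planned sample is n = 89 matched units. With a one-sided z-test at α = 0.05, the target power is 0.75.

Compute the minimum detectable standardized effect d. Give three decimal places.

d ≈ 0.246

Required noncentrality: δ = z_{0.05} + z_{0.25} = 1.645 + 0.674 = 2.319.
δ = d·√n ⇒ d = δ/√n = 2.319/√89 = 0.2458.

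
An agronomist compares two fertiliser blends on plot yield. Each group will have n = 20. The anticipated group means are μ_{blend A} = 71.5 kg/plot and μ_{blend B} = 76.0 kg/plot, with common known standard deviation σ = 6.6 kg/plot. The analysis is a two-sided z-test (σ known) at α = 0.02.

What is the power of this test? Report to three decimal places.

Power ≈ 0.432

Standardized effect: d = |μ_{blend A} − μ_{blend B}| / σ = |71.5 − 76.0| / 6.6 = 0.6818
Noncentrality parameter: δ = d·√(n/2) = 0.6818 × √(20/2) = 2.1561
Two-sided α = 0.02 → critical value z_{0.01} = 2.326.
Power = Φ(δ − 2.326) + Φ(−δ − 2.326) = Φ(-0.170) + Φ(-4.482) = 0.4324 + 0.0000 = 0.4324.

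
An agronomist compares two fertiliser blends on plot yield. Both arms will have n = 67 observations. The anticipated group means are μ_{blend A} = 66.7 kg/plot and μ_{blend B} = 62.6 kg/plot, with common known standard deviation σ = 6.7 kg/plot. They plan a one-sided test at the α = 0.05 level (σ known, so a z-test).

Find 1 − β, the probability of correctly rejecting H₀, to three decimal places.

Standardized effect: d = |μ_{blend A} − μ_{blend B}| / σ = |66.7 − 62.6| / 6.7 = 0.6119
Noncentrality parameter: δ = d·√(n/2) = 0.6119 × √(67/2) = 3.5419
Critical value for a one-sided test at α = 0.05: z_α = 1.645.
Power = Φ(δ − 1.645) = Φ(1.897) = 0.9711.

Power ≈ 0.971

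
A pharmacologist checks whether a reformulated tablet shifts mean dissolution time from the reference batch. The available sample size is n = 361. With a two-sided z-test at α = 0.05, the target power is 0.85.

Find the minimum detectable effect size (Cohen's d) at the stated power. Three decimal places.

d ≈ 0.158

Required noncentrality: δ = z_{0.025} + z_{0.15} = 1.960 + 1.036 = 2.996.
(Lower-tail contribution to power is negligible for δ > 0.)
δ = d·√n ⇒ d = δ/√n = 2.996/√361 = 0.1577.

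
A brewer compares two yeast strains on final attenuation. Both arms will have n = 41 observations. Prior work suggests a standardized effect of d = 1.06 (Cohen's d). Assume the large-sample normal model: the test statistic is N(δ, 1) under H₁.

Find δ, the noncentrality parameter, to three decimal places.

δ ≈ 4.799

The noncentrality parameter scales effect size by the design's sample-size factor: δ = d·√(n/2) = 1.06 × √(41/2) = 4.7994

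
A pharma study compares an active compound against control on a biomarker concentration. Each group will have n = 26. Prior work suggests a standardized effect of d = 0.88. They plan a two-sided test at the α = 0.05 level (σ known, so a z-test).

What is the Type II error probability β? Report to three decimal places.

β ≈ 0.113

Noncentrality parameter: δ = d·√(n/2) = 0.88 × √(26/2) = 3.1729
Two-sided α = 0.05 → critical value z_{0.025} = 1.960.
Power = Φ(δ − 1.960) + Φ(−δ − 1.960) = Φ(1.213) + Φ(-5.133) = 0.8874 + 0.0000 = 0.8874.
Type II error: β = 1 − power = 1 − 0.8874 = 0.1126.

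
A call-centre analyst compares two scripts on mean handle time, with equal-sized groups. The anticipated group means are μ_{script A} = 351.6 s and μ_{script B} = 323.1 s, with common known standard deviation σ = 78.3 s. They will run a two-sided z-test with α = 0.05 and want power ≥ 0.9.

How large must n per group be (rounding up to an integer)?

Standardized effect: d = |μ_{script A} − μ_{script B}| / σ = |351.6 − 323.1| / 78.3 = 0.3640
For power 0.9 need Φ(δ − z_{0.025}) = 0.9, so δ = z_{0.025} + z_{0.10} = 1.960 + 1.282 = 3.242.
(The Φ(−δ − z_{α/2}) term is vanishingly small for δ > 0 and is dropped in the standard sample-size formula.)
δ = d·√(n/2) ⇒ n = 2(δ/d)² = 2 × (3.242 / 0.3640)² = 158.62.
Rounding up, n = 159 per group.

n = 159 per group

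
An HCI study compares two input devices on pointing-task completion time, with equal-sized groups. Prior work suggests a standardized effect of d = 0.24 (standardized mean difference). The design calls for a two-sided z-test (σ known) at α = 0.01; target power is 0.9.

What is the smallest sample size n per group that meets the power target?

n = 517 per group

For power 0.9 need Φ(δ − z_{0.005}) = 0.9, so δ = z_{0.005} + z_{0.10} = 2.576 + 1.282 = 3.857.
(The Φ(−δ − z_{α/2}) term is vanishingly small for δ > 0 and is dropped in the standard sample-size formula.)
δ = d·√(n/2) ⇒ n = 2(δ/d)² = 2 × (3.857 / 0.24)² = 516.65.
Rounding up, n = 517 per group.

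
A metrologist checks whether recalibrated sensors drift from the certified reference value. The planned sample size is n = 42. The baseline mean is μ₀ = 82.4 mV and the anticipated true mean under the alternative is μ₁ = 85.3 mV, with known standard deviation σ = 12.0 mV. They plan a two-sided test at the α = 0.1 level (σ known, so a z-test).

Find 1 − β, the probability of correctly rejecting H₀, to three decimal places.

Power ≈ 0.469

Standardized effect: d = |μ₁ − μ₀| / σ = |85.3 − 82.4| / 12.0 = 0.2417
Noncentrality parameter: δ = d·√n = 0.2417 × √42 = 1.5662
Two-sided α = 0.1 → critical value z_{0.05} = 1.645.
Power = Φ(δ − 1.645) + Φ(−δ − 1.645) = Φ(-0.079) + Φ(-3.211) = 0.4686 + 0.0007 = 0.4693.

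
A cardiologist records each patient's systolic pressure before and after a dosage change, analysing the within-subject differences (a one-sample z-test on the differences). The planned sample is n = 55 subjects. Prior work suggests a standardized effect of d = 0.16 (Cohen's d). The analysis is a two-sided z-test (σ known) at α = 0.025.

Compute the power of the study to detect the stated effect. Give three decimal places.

Power ≈ 0.146

Noncentrality parameter: δ = d·√n = 0.16 × √55 = 1.1866
Critical value for a two-sided test at α = 0.025: z_{α/2} = 2.241.
Power = Φ(δ − 2.241) + Φ(−δ − 2.241) = Φ(-1.055) + Φ(-3.428) = 0.1458 + 0.0003 = 0.1461.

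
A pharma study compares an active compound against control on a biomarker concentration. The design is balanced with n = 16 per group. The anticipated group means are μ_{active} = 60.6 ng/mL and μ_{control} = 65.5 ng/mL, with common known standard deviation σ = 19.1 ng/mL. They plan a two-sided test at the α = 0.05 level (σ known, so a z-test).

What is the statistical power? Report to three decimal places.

Standardized effect: d = |μ_{active} − μ_{control}| / σ = |60.6 − 65.5| / 19.1 = 0.2565
Noncentrality parameter: δ = d·√(n/2) = 0.2565 × √(16/2) = 0.7256
Two-sided α = 0.05 → critical value z_{0.025} = 1.960.
Power = Φ(δ − 1.960) + Φ(−δ − 1.960) = Φ(-1.234) + Φ(-2.686) = 0.1085 + 0.0036 = 0.1122.

Power ≈ 0.112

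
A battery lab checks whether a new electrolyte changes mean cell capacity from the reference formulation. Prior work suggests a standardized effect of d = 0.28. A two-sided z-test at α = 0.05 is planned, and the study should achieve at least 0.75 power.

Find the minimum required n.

For power 0.75 need Φ(δ − z_{0.025}) = 0.75, so δ = z_{0.025} + z_{0.25} = 1.960 + 0.674 = 2.634.
(Ignoring the negligible lower-tail rejection probability gives the usual closed-form inversion.)
δ = d·√n ⇒ n = (δ/d)² = (2.634 / 0.28)² = 88.52.
Round up to the next whole unit.

n = 89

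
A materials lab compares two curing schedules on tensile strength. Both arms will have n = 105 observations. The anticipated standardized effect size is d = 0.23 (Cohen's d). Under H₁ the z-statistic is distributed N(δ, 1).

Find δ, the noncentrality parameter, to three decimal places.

δ ≈ 1.667

δ = d·√(n/2) = 0.23 × √(105/2) = 1.6665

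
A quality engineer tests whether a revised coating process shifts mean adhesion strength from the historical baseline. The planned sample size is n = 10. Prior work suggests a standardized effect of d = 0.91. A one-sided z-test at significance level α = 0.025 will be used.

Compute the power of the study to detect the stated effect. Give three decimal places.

Noncentrality parameter: δ = d·√n = 0.91 × √10 = 2.8777
One-sided α = 0.025 → critical value z_{0.025} = 1.960.
Power = P(Z > 1.960 − δ) = Φ(0.918) = 0.8206.

Power ≈ 0.821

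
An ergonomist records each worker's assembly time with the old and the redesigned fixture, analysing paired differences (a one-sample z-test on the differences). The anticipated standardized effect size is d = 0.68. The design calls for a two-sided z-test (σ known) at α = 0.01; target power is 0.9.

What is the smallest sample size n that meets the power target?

n = 33

Set Φ(δ − 2.576) = 0.9; then δ − 2.576 = Φ⁻¹(0.9) = 1.282, giving δ = 3.857.
(The Φ(−δ − z_{α/2}) term is vanishingly small for δ > 0 and is dropped in the standard sample-size formula.)
δ = d·√n ⇒ n = (δ/d)² = (3.857 / 0.68)² = 32.18.
Round up to the next whole unit.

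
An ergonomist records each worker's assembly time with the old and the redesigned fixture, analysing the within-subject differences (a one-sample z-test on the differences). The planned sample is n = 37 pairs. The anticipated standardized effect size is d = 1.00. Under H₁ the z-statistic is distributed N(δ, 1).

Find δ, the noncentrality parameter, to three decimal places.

δ ≈ 6.083

δ = d·√n = 1.00 × √37 = 6.0828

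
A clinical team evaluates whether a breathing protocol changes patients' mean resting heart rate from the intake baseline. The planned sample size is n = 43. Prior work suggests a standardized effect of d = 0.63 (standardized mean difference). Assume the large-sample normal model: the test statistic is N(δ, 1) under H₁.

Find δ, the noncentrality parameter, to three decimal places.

δ ≈ 4.131

δ = d·√n = 0.63 × √43 = 4.1312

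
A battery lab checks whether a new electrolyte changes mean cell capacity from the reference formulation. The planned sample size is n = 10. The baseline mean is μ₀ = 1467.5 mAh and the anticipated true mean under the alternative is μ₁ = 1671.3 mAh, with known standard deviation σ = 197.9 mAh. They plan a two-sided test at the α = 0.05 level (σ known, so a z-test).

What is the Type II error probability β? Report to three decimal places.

β ≈ 0.097

Standardized effect: d = |μ₁ − μ₀| / σ = |1671.3 − 1467.5| / 197.9 = 1.0298
Noncentrality parameter: δ = d·√n = 1.0298 × √10 = 3.2566
Two-sided α = 0.05 → critical value z_{0.025} = 1.960.
Power = Φ(δ − 1.960) + Φ(−δ − 1.960) = Φ(1.297) + Φ(-5.217) = 0.9026 + 0.0000 = 0.9026.
Type II error: β = 1 − power = 1 − 0.9026 = 0.0974.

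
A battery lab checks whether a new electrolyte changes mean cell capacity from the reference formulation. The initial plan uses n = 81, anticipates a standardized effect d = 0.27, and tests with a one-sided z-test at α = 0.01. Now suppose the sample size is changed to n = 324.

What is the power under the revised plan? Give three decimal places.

Power ≈ 0.994

With n = 324: δ = d·√n = 0.27 × √324 = 4.8600. Critical value z_{0.01} = 2.326.
Revised power = P(Z > 2.326 − δ) = Φ(2.534) = 0.9944.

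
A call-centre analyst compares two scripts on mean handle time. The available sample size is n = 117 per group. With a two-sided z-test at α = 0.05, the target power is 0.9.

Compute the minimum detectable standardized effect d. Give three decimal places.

Need Φ(δ − 1.960) = 0.9, so δ = 1.960 + 1.282 = 3.242.
(The second rejection-region term Φ(−δ − z_{α/2}) is negligible and dropped.)
δ = d·√(n/2) ⇒ d = δ/√(n/2) = 3.242/√(117/2) = 0.4238.

d ≈ 0.424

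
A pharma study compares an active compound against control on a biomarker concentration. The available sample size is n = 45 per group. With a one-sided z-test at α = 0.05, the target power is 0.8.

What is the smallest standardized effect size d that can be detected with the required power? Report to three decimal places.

Need Φ(δ − 1.645) = 0.8, so δ = 1.645 + 0.842 = 2.486.
δ = d·√(n/2) ⇒ d = δ/√(n/2) = 2.486/√(45/2) = 0.5242.

d ≈ 0.524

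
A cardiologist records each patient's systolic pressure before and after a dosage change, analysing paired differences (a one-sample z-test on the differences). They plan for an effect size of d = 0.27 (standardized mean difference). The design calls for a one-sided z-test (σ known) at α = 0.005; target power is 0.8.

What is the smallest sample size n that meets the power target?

For power 0.8 need Φ(δ − z_{0.005}) = 0.8, so δ = z_{0.005} + z_{0.20} = 2.576 + 0.842 = 3.417.
δ = d·√n ⇒ n = (δ/d)² = (3.417 / 0.27)² = 160.21.
Round up to the next whole unit.

n = 161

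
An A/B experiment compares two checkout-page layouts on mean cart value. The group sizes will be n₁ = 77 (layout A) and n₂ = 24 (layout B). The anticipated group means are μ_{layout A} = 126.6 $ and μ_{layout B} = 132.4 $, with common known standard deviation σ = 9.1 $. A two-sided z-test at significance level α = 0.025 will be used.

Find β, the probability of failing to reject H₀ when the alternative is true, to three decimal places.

β ≈ 0.314

Standardized effect: d = |μ_{layout A} − μ_{layout B}| / σ = |126.6 − 132.4| / 9.1 = 0.6374
Noncentrality parameter: δ = d / √(1/n₁ + 1/n₂) = 0.6374 / √(1/77 + 1/24) = 2.7263
Two-sided α = 0.025 → critical value z_{0.0125} = 2.241.
Power = Φ(δ − 2.241) + Φ(−δ − 2.241) = Φ(0.485) + Φ(-4.968) = 0.6861 + 0.0000 = 0.6861.
Type II error: β = 1 − power = 1 − 0.6861 = 0.3139.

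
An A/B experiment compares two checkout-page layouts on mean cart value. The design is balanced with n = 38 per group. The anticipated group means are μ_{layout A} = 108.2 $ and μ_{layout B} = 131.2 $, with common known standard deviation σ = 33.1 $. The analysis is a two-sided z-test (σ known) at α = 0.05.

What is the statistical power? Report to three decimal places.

Power ≈ 0.857

Standardized effect: d = |μ_{layout A} − μ_{layout B}| / σ = |108.2 − 131.2| / 33.1 = 0.6949
Noncentrality parameter: δ = d·√(n/2) = 0.6949 × √(38/2) = 3.0288
Two-sided α = 0.05 → critical value z_{0.025} = 1.960.
Power = Φ(δ − 1.960) + Φ(−δ − 1.960) = Φ(1.069) + Φ(-4.989) = 0.8574 + 0.0000 = 0.8574.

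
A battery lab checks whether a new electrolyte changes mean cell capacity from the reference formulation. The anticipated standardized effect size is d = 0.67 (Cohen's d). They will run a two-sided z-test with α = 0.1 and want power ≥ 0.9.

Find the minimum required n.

n = 20

For power 0.9 need Φ(δ − z_{0.05}) = 0.9, so δ = z_{0.05} + z_{0.10} = 1.645 + 1.282 = 2.926.
(For δ > 0 the lower-tail rejection region contributes negligibly to power, so the one-term inversion is standard.)
δ = d·√n ⇒ n = (δ/d)² = (2.926 / 0.67)² = 19.08.
Rounding up, n = 20.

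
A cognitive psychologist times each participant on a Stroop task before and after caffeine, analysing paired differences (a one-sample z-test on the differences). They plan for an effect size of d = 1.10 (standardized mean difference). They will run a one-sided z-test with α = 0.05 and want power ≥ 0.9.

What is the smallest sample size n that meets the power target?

For power 0.9 need Φ(δ − z_{0.05}) = 0.9, so δ = z_{0.05} + z_{0.10} = 1.645 + 1.282 = 2.926.
δ = d·√n ⇒ n = (δ/d)² = (2.926 / 1.10)² = 7.08.
Rounding up, n = 8.

n = 8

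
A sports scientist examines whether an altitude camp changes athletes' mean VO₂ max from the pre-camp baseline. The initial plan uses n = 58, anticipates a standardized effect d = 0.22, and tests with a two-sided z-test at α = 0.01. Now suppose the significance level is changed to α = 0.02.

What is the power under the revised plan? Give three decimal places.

Power ≈ 0.258

δ = d·√n = 0.22 × √58 = 1.6755 (unchanged). New critical value: z_{0.01} = 2.326.
Revised power = Φ(δ − 2.326) + Φ(−δ − 2.326) = Φ(-0.651) + Φ(-4.002) = 0.2576 + 0.0000 = 0.2576.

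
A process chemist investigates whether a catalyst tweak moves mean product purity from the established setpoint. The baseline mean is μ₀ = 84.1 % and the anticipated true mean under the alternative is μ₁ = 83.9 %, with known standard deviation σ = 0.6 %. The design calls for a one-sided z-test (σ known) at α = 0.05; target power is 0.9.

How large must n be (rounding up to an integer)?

n = 78

Standardized effect: d = |μ₁ − μ₀| / σ = |83.9 − 84.1| / 0.6 = 0.3333
Set Φ(δ − 1.645) = 0.9; then δ − 1.645 = Φ⁻¹(0.9) = 1.282, giving δ = 2.926.
δ = d·√n ⇒ n = (δ/d)² = (2.926 / 0.3333)² = 77.07.
Rounding up, n = 78.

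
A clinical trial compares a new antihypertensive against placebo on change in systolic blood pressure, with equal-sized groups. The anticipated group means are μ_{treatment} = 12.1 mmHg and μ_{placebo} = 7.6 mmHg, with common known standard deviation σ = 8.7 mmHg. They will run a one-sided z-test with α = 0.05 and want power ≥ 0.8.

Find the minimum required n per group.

n = 47 per group

Standardized effect: d = |μ_{treatment} − μ_{placebo}| / σ = |12.1 − 7.6| / 8.7 = 0.5172
For power 0.8 need Φ(δ − z_{0.05}) = 0.8, so δ = z_{0.05} + z_{0.20} = 1.645 + 0.842 = 2.486.
δ = d·√(n/2) ⇒ n = 2(δ/d)² = 2 × (2.486 / 0.5172)² = 46.22.
Rounding up, n = 47 per group.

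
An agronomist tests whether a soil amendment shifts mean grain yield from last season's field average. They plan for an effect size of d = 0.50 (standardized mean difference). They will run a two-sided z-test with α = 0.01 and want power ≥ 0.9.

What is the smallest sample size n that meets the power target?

n = 60

Set Φ(δ − 2.576) = 0.9; then δ − 2.576 = Φ⁻¹(0.9) = 1.282, giving δ = 3.857.
(For δ > 0 the lower-tail rejection region contributes negligibly to power, so the one-term inversion is standard.)
δ = d·√n ⇒ n = (δ/d)² = (3.857 / 0.50)² = 59.52.
Rounding up, n = 60.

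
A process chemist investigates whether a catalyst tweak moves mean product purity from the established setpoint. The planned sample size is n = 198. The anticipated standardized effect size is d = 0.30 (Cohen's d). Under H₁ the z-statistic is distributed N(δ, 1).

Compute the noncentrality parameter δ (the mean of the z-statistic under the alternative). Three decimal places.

δ ≈ 4.221

δ = d·√n = 0.30 × √198 = 4.2214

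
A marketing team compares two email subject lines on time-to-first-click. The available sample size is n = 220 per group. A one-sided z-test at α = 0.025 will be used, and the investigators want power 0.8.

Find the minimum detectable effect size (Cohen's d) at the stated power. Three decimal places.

Required noncentrality: δ = z_{0.025} + z_{0.20} = 1.960 + 0.842 = 2.802.
δ = d·√(n/2) ⇒ d = δ/√(n/2) = 2.802/√(220/2) = 0.2671.

d ≈ 0.267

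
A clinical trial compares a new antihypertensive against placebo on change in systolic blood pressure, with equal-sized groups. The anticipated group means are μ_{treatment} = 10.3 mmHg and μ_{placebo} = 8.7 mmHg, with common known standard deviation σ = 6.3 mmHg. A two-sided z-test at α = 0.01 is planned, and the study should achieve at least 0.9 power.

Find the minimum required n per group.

Standardized effect: d = |μ_{treatment} − μ_{placebo}| / σ = |10.3 − 8.7| / 6.3 = 0.2540
For power 0.9 need Φ(δ − z_{0.005}) = 0.9, so δ = z_{0.005} + z_{0.10} = 2.576 + 1.282 = 3.857.
(The Φ(−δ − z_{α/2}) term is vanishingly small for δ > 0 and is dropped in the standard sample-size formula.)
δ = d·√(n/2) ⇒ n = 2(δ/d)² = 2 × (3.857 / 0.2540)² = 461.38.
Round up to the next whole unit.

n = 462 per group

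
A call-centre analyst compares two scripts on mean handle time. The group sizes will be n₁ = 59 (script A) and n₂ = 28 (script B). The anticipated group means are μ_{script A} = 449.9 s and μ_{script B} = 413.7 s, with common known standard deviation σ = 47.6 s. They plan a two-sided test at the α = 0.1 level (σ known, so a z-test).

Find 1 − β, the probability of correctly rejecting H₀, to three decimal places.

Standardized effect: d = |μ_{script A} − μ_{script B}| / σ = |449.9 − 413.7| / 47.6 = 0.7605
Noncentrality parameter: δ = d / √(1/n₁ + 1/n₂) = 0.7605 / √(1/59 + 1/28) = 3.3140
Two-sided α = 0.1 → critical value z_{0.05} = 1.645.
Power = Φ(δ − 1.645) + Φ(−δ − 1.645) = Φ(1.669) + Φ(-4.959) = 0.9525 + 0.0000 = 0.9525.

Power ≈ 0.952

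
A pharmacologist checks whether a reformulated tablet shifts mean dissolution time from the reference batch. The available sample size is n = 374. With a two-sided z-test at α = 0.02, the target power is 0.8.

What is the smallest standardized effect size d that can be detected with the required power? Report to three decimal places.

d ≈ 0.164

Required noncentrality: δ = z_{0.01} + z_{0.20} = 2.326 + 0.842 = 3.168.
(Lower-tail contribution to power is negligible for δ > 0.)
δ = d·√n ⇒ d = δ/√n = 3.168/√374 = 0.1638.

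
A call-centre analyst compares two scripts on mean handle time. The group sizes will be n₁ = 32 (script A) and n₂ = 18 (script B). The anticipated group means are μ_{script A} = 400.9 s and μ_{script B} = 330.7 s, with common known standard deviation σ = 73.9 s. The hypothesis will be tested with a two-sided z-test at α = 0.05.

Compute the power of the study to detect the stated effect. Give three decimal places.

Power ≈ 0.897

Standardized effect: d = |μ_{script A} − μ_{script B}| / σ = |400.9 − 330.7| / 73.9 = 0.9499
Noncentrality parameter: δ = d / √(1/n₁ + 1/n₂) = 0.9499 / √(1/32 + 1/18) = 3.2242
Critical value for a two-sided test at α = 0.05: z_{α/2} = 1.960.
Power = Φ(δ − 1.960) + Φ(−δ − 1.960) = Φ(1.264) + Φ(-5.184) = 0.8969 + 0.0000 = 0.8969.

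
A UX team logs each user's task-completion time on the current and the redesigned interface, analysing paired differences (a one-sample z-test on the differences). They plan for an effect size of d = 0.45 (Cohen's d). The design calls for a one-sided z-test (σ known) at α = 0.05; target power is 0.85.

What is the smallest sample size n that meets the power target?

For power 0.85 need Φ(δ − z_{0.05}) = 0.85, so δ = z_{0.05} + z_{0.15} = 1.645 + 1.036 = 2.681.
δ = d·√n ⇒ n = (δ/d)² = (2.681 / 0.45)² = 35.50.
Round up to the next whole unit.

n = 36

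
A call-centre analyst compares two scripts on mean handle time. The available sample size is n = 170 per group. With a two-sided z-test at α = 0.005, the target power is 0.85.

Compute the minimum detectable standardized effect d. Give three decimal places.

Required noncentrality: δ = z_{0.0025} + z_{0.15} = 2.807 + 1.036 = 3.843.
(The second rejection-region term Φ(−δ − z_{α/2}) is negligible and dropped.)
δ = d·√(n/2) ⇒ d = δ/√(n/2) = 3.843/√(170/2) = 0.4169.

d ≈ 0.417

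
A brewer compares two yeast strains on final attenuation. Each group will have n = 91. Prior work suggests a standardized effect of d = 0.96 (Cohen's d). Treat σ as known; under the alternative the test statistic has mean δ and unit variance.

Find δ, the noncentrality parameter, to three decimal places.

δ = d·√(n/2) = 0.96 × √(91/2) = 6.4756

δ ≈ 6.476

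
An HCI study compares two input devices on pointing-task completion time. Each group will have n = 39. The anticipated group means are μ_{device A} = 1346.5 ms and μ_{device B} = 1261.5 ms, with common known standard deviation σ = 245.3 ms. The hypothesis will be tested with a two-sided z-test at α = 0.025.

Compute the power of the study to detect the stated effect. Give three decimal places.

Power ≈ 0.239

Standardized effect: d = |μ_{device A} − μ_{device B}| / σ = |1346.5 − 1261.5| / 245.3 = 0.3465
Noncentrality parameter: δ = d·√(n/2) = 0.3465 × √(39/2) = 1.5302
Critical value for a two-sided test at α = 0.025: z_{α/2} = 2.241.
Power = Φ(δ − 2.241) + Φ(−δ − 2.241) = Φ(-0.711) + Φ(-3.772) = 0.2385 + 0.0001 = 0.2386.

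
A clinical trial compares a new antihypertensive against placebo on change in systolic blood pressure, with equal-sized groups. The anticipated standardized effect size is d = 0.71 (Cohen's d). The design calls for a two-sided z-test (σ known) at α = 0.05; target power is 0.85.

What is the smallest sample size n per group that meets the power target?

For power 0.85 need Φ(δ − z_{0.025}) = 0.85, so δ = z_{0.025} + z_{0.15} = 1.960 + 1.036 = 2.996.
(For δ > 0 the lower-tail rejection region contributes negligibly to power, so the one-term inversion is standard.)
δ = d·√(n/2) ⇒ n = 2(δ/d)² = 2 × (2.996 / 0.71)² = 35.62.
Round up to the next whole unit.

n = 36 per group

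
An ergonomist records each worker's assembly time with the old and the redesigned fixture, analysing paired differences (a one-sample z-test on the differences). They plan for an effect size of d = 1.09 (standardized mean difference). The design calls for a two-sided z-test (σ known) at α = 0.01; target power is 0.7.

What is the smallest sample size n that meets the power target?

Set Φ(δ − 2.576) = 0.7; then δ − 2.576 = Φ⁻¹(0.7) = 0.524, giving δ = 3.100.
(The Φ(−δ − z_{α/2}) term is vanishingly small for δ > 0 and is dropped in the standard sample-size formula.)
δ = d·√n ⇒ n = (δ/d)² = (3.100 / 1.09)² = 8.09.
Rounding up, n = 9.

n = 9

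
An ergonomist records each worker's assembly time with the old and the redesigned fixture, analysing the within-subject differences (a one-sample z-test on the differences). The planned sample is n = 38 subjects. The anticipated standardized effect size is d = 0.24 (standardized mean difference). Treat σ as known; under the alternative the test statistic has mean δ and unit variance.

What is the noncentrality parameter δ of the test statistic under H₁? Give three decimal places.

δ = d·√n = 0.24 × √38 = 1.4795

δ ≈ 1.479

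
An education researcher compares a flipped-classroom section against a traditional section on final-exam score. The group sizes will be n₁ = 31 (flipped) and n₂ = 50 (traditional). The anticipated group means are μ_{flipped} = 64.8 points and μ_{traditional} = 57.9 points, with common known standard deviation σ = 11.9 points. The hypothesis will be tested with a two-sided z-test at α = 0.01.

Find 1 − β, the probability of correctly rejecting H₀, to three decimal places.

Standardized effect: d = |μ_{flipped} − μ_{traditional}| / σ = |64.8 − 57.9| / 11.9 = 0.5798
Noncentrality parameter: δ = d / √(1/n₁ + 1/n₂) = 0.5798 / √(1/31 + 1/50) = 2.5364
Two-sided α = 0.01 → critical value z_{0.005} = 2.576.
Power = Φ(δ − 2.576) + Φ(−δ − 2.576) = Φ(-0.039) + Φ(-5.112) = 0.4843 + 0.0000 = 0.4843.

Power ≈ 0.484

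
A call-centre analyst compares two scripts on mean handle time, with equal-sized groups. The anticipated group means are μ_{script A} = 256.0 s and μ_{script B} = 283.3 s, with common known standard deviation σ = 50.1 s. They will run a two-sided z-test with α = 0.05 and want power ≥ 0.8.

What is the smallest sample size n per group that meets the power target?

Standardized effect: d = |μ_{script A} − μ_{script B}| / σ = |256.0 − 283.3| / 50.1 = 0.5449
Set Φ(δ − 1.960) = 0.8; then δ − 1.960 = Φ⁻¹(0.8) = 0.842, giving δ = 2.802.
(For δ > 0 the lower-tail rejection region contributes negligibly to power, so the one-term inversion is standard.)
δ = d·√(n/2) ⇒ n = 2(δ/d)² = 2 × (2.802 / 0.5449)² = 52.87.
Rounding up, n = 53 per group.

n = 53 per group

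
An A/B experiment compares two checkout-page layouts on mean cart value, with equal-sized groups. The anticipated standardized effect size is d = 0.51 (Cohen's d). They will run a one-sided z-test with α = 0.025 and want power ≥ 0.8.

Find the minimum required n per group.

n = 61 per group

Set Φ(δ − 1.960) = 0.8; then δ − 1.960 = Φ⁻¹(0.8) = 0.842, giving δ = 2.802.
δ = d·√(n/2) ⇒ n = 2(δ/d)² = 2 × (2.802 / 0.51)² = 60.35.
Round up to the next whole unit.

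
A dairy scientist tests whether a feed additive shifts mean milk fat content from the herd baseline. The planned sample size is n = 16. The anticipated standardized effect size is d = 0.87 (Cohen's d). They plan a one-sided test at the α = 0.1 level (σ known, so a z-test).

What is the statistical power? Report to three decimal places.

Noncentrality parameter: δ = d·√n = 0.87 × √16 = 3.4800
One-sided α = 0.1 → critical value z_{0.1} = 1.282.
Power = Φ(δ − 1.282) = Φ(2.198) = 0.9860.

Power ≈ 0.986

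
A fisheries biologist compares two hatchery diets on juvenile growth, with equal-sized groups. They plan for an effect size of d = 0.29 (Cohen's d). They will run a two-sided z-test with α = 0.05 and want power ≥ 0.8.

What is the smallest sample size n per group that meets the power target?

For power 0.8 need Φ(δ − z_{0.025}) = 0.8, so δ = z_{0.025} + z_{0.20} = 1.960 + 0.842 = 2.802.
(Ignoring the negligible lower-tail rejection probability gives the usual closed-form inversion.)
δ = d·√(n/2) ⇒ n = 2(δ/d)² = 2 × (2.802 / 0.29)² = 186.66.
Round up to the next whole unit.

n = 187 per group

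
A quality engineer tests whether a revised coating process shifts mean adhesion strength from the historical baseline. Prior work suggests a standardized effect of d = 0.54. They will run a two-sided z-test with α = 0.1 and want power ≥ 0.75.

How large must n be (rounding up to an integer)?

Set Φ(δ − 1.645) = 0.75; then δ − 1.645 = Φ⁻¹(0.75) = 0.674, giving δ = 2.319.
(The Φ(−δ − z_{α/2}) term is vanishingly small for δ > 0 and is dropped in the standard sample-size formula.)
δ = d·√n ⇒ n = (δ/d)² = (2.319 / 0.54)² = 18.45.
Round up to the next whole unit.

n = 19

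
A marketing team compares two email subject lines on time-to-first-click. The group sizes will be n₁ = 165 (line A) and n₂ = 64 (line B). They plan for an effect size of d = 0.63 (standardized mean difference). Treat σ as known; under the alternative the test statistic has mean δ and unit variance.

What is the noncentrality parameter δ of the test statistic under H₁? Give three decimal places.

δ ≈ 4.278

The noncentrality parameter scales effect size by the design's sample-size factor: δ = d / √(1/n₁ + 1/n₂) = 0.63 / √(1/165 + 1/64) = 4.2781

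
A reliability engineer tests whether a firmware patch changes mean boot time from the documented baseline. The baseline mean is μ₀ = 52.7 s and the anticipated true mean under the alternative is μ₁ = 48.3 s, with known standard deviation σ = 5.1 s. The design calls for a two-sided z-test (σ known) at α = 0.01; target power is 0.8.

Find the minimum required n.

Standardized effect: d = |μ₁ − μ₀| / σ = |48.3 − 52.7| / 5.1 = 0.8627
Set Φ(δ − 2.576) = 0.8; then δ − 2.576 = Φ⁻¹(0.8) = 0.842, giving δ = 3.417.
(Ignoring the negligible lower-tail rejection probability gives the usual closed-form inversion.)
δ = d·√n ⇒ n = (δ/d)² = (3.417 / 0.8627)² = 15.69.
Round up to the next whole unit.

n = 16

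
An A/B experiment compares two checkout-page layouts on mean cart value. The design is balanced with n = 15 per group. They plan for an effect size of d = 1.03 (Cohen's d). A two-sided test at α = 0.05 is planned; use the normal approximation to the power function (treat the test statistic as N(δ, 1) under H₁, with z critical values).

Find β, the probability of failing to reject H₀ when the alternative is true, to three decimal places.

Noncentrality parameter: δ = d·√(n/2) = 1.03 × √(15/2) = 2.8208
Critical value for a two-sided test at α = 0.05: z_{α/2} = 1.960.
Power = Φ(δ − 1.960) + Φ(−δ − 1.960) = Φ(0.861) + Φ(-4.781) = 0.8053 + 0.0000 = 0.8053.
Type II error: β = 1 − power = 1 − 0.8053 = 0.1947.

β ≈ 0.195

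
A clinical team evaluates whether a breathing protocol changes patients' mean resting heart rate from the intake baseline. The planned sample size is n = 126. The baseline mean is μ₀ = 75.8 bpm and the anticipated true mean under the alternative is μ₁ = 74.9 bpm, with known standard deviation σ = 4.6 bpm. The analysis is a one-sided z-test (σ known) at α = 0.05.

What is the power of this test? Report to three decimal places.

Power ≈ 0.709

Standardized effect: d = |μ₁ − μ₀| / σ = |74.9 − 75.8| / 4.6 = 0.1957
Noncentrality parameter: δ = d·√n = 0.1957 × √126 = 2.1962
One-sided α = 0.05 → critical value z_{0.05} = 1.645.
Power = Φ(δ − 1.645) = Φ(0.551) = 0.7093.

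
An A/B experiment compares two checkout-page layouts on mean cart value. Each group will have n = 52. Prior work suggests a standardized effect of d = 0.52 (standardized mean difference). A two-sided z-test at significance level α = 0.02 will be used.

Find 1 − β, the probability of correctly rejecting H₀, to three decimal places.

Noncentrality parameter: δ = d·√(n/2) = 0.52 × √(52/2) = 2.6515
Two-sided α = 0.02 → critical value z_{0.01} = 2.326.
Power = Φ(δ − 2.326) + Φ(−δ − 2.326) = Φ(0.325) + Φ(-4.978) = 0.6275 + 0.0000 = 0.6275.

Power ≈ 0.627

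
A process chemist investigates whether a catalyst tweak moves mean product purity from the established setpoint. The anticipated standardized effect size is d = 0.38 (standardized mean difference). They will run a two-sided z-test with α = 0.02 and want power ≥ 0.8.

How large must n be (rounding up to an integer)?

n = 70

For power 0.8 need Φ(δ − z_{0.01}) = 0.8, so δ = z_{0.01} + z_{0.20} = 2.326 + 0.842 = 3.168.
(For δ > 0 the lower-tail rejection region contributes negligibly to power, so the one-term inversion is standard.)
δ = d·√n ⇒ n = (δ/d)² = (3.168 / 0.38)² = 69.50.
Rounding up, n = 70.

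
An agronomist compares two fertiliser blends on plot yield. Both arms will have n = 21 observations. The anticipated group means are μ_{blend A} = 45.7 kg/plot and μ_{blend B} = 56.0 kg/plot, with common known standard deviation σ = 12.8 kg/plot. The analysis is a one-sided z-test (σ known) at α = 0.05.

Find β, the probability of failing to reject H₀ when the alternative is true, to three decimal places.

β ≈ 0.168

Standardized effect: d = |μ_{blend A} − μ_{blend B}| / σ = |45.7 − 56.0| / 12.8 = 0.8047
Noncentrality parameter: δ = d·√(n/2) = 0.8047 × √(21/2) = 2.6075
One-sided α = 0.05 → critical value z_{0.05} = 1.645.
Power = P(Z > 1.645 − δ) = Φ(0.963) = 0.8321.
Type II error: β = 1 − power = 1 − 0.8321 = 0.1679.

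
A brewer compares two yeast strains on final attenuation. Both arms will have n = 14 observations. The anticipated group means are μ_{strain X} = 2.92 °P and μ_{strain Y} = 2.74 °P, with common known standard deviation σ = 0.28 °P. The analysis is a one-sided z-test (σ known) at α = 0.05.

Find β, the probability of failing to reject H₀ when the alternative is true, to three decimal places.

Standardized effect: d = |μ_{strain X} − μ_{strain Y}| / σ = |2.92 − 2.74| / 0.28 = 0.6429
Noncentrality parameter: δ = d·√(n/2) = 0.6429 × √(14/2) = 1.7008
One-sided α = 0.05 → critical value z_{0.05} = 1.645.
Power = P(Z > 1.645 − δ) = Φ(0.056) = 0.5223.
Type II error: β = 1 − power = 1 − 0.5223 = 0.4777.

β ≈ 0.478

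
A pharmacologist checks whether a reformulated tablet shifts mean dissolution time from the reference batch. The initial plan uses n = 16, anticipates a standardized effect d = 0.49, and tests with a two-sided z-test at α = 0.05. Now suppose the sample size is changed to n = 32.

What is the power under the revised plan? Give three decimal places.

With n = 32: δ = d·√n = 0.49 × √32 = 2.7719. Critical value z_{0.025} = 1.960.
Revised power = Φ(δ − 1.960) + Φ(−δ − 1.960) = Φ(0.812) + Φ(-4.732) = 0.7916 + 0.0000 = 0.7916.

Power ≈ 0.792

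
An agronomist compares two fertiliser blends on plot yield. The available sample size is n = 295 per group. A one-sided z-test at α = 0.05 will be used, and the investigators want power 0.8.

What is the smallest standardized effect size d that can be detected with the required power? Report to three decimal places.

Need Φ(δ − 1.645) = 0.8, so δ = 1.645 + 0.842 = 2.486.
δ = d·√(n/2) ⇒ d = δ/√(n/2) = 2.486/√(295/2) = 0.2047.

d ≈ 0.205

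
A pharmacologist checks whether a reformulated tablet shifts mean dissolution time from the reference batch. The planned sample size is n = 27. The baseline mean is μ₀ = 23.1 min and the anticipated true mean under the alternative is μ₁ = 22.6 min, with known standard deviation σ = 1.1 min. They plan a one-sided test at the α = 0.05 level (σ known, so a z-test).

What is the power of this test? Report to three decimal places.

Power ≈ 0.763

Standardized effect: d = |μ₁ − μ₀| / σ = |22.6 − 23.1| / 1.1 = 0.4545
Noncentrality parameter: δ = d·√n = 0.4545 × √27 = 2.3619
One-sided α = 0.05 → critical value z_{0.05} = 1.645.
Power = P(Z > 1.645 − δ) = Φ(0.717) = 0.7633.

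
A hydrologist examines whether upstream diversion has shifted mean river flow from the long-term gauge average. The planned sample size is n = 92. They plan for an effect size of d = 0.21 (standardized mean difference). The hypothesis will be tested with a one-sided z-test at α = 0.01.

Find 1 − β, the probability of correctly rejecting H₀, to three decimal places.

Power ≈ 0.377

Noncentrality parameter: δ = d·√n = 0.21 × √92 = 2.0142
One-sided α = 0.01 → critical value z_{0.01} = 2.326.
Power = Φ(δ − 2.326) = Φ(-0.312) = 0.3775.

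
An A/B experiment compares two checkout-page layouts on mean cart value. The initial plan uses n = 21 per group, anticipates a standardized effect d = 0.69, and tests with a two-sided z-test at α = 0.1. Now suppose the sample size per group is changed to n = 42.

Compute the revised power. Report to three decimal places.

With n = 42 per group: δ = d·√(n/2) = 0.69 × √(42/2) = 3.1620. Critical value z_{0.05} = 1.645.
Revised power = Φ(δ − 1.645) + Φ(−δ − 1.645) = Φ(1.517) + Φ(-4.807) = 0.9354 + 0.0000 = 0.9354.

Power ≈ 0.935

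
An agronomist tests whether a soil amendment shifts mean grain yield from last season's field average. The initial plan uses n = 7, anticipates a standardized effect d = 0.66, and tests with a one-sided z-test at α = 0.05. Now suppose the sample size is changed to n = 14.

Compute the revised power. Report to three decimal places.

Power ≈ 0.795

With n = 14: δ = d·√n = 0.66 × √14 = 2.4695. Critical value z_{0.05} = 1.645.
Revised power = Φ(δ − 1.645) = Φ(0.825) = 0.7952.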